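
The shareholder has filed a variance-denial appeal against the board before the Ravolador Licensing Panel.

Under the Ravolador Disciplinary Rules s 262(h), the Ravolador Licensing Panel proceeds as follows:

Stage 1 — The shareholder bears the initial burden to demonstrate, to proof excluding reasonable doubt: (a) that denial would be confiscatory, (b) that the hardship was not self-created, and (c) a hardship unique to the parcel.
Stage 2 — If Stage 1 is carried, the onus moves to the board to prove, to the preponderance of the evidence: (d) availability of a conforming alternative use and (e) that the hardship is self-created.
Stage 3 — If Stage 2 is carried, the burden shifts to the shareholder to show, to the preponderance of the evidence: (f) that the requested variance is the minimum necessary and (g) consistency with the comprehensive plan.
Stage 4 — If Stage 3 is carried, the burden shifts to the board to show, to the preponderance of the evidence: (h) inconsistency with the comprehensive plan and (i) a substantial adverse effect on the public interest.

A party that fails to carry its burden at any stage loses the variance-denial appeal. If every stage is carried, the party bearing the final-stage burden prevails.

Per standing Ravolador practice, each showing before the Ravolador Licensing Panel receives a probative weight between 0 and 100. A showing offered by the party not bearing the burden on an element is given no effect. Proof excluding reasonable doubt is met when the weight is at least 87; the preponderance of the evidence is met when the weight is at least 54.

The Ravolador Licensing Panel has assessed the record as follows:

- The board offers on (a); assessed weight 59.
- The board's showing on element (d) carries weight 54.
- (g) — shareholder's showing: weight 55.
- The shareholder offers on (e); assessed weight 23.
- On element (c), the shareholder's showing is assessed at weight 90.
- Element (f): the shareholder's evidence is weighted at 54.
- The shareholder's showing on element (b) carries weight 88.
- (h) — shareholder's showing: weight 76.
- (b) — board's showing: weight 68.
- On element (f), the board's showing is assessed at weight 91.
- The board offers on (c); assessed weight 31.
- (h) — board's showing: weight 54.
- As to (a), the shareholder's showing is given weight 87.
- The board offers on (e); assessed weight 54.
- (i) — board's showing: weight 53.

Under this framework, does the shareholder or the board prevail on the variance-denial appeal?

shareholder

Stage 1 — burden on shareholder; standard: proof excluding reasonable doubt (weight is at least 87).
    (a): 87 (board's 59 disregarded) ≥ 87 [met]
    (b): 88 (board's 68 disregarded) ≥ 87 [met]
    (c): 90 (board's 31 disregarded) ≥ 87 [met]
  Stage 1 is satisfied; the onus moves to the board.
Stage 2 — burden on board; standard: the preponderance of the evidence (weight is at least 54).
    (d): 54 ≥ 54 [met]
    (e): 54 (shareholder's 23 disregarded) ≥ 54 [met]
  All elements met. The burden passes to the shareholder.
Stage 3 — burden on shareholder; standard: the preponderance of the evidence (weight is at least 54).
    (f): 54 (board's 91 disregarded) ≥ 54 [met]
    (g): 55 ≥ 54 [met]
  Stage 3 is satisfied; the onus moves to the board.
Stage 4 — burden on board; standard: the preponderance of the evidence (weight is at least 54).
    (h): 54 (shareholder's 76 disregarded) ≥ 54 [met]
    (i): 53 < 54 [not met]
  The board does not carry Stage 4.
So the shareholder prevails.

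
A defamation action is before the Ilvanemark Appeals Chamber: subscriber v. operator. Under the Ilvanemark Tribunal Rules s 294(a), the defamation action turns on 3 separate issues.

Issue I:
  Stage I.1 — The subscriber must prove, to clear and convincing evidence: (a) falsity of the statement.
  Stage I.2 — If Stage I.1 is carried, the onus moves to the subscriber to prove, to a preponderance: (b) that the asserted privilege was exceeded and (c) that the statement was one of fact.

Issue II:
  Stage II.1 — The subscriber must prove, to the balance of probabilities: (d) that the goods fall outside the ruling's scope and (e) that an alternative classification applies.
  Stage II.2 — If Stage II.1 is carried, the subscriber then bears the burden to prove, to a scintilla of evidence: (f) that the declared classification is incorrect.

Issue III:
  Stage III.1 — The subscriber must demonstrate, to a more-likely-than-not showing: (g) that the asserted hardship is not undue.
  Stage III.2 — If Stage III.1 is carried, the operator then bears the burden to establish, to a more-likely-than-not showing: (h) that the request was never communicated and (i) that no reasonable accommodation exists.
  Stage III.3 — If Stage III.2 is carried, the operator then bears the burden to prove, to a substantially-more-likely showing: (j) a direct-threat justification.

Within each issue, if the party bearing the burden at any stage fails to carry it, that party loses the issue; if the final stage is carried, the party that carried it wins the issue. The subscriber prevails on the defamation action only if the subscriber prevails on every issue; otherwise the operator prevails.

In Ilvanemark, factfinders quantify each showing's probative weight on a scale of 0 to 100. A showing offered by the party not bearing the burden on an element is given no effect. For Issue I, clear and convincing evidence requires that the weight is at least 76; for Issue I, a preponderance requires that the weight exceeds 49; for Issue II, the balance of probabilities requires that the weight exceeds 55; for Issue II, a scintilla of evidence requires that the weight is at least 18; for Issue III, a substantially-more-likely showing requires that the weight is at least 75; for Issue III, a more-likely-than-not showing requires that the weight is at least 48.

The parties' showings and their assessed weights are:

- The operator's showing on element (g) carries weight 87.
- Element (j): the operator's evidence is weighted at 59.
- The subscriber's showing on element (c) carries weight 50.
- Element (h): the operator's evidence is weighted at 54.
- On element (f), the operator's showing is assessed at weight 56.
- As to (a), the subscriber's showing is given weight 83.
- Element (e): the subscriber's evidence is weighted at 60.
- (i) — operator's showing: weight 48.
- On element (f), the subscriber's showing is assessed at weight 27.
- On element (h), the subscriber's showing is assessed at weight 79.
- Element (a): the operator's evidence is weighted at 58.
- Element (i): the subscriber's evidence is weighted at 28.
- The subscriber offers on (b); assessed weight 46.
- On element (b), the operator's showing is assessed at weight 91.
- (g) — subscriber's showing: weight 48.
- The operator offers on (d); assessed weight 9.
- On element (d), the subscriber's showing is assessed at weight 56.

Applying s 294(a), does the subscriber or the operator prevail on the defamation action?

— Issue I —
Stage I.1 — burden on subscriber; standard: clear and convincing evidence (weight is at least 76).
    (a): 83 (operator's 58 disregarded) ≥ 76 [met]
  Stage I.1 is satisfied; the subscriber continues to bear the burden.
Stage I.2 — burden on subscriber; standard: a preponderance (weight exceeds 49).
    (b): 46 (operator's 91 disregarded) ≤ 49 [not met]
    (c): 50 > 49 [met]
  Not every element is met, so the subscriber fails to carry Stage I.2.
The analysis ends at Stage I.2; the operator prevails on this issue.
— Issue II —
Stage II.1 — burden on subscriber; standard: the balance of probabilities (weight exceeds 55).
    (d): 56 (operator's 9 disregarded) > 55 [met]
    (e): 60 > 55 [met]
  Stage II.1 is satisfied; the subscriber continues to bear the burden.
Stage II.2 — burden on subscriber; standard: a scintilla of evidence (weight is at least 18).
    (f): 27 (operator's 56 disregarded) ≥ 18 [met]
  All elements met at the final stage.
All stages carried — the subscriber prevails on this issue.
— Issue III —
Stage III.1 — burden on subscriber; standard: a more-likely-than-not showing (weight is at least 48).
    (g): 48 (operator's 87 disregarded) ≥ 48 [met]
  All elements met. The burden passes to the operator.
Stage III.2 — burden on operator; standard: a more-likely-than-not showing (weight is at least 48).
    (h): 54 (subscriber's 79 disregarded) ≥ 48 [met]
    (i): 48 (subscriber's 28 disregarded) ≥ 48 [met]
  All elements met. The operator retains the burden for Stage III.3.
Stage III.3 — burden on operator; standard: a substantially-more-likely showing (weight is at least 75).
    (j): 59 < 75 [not met]
  Not every element is met, so the operator fails to carry Stage III.3.
The subscriber prevails on this issue.
Per-issue: Issue I → operator; Issue II → subscriber; Issue III → subscriber. The subscriber must prevail on every issue; overall, the operator prevails.

operator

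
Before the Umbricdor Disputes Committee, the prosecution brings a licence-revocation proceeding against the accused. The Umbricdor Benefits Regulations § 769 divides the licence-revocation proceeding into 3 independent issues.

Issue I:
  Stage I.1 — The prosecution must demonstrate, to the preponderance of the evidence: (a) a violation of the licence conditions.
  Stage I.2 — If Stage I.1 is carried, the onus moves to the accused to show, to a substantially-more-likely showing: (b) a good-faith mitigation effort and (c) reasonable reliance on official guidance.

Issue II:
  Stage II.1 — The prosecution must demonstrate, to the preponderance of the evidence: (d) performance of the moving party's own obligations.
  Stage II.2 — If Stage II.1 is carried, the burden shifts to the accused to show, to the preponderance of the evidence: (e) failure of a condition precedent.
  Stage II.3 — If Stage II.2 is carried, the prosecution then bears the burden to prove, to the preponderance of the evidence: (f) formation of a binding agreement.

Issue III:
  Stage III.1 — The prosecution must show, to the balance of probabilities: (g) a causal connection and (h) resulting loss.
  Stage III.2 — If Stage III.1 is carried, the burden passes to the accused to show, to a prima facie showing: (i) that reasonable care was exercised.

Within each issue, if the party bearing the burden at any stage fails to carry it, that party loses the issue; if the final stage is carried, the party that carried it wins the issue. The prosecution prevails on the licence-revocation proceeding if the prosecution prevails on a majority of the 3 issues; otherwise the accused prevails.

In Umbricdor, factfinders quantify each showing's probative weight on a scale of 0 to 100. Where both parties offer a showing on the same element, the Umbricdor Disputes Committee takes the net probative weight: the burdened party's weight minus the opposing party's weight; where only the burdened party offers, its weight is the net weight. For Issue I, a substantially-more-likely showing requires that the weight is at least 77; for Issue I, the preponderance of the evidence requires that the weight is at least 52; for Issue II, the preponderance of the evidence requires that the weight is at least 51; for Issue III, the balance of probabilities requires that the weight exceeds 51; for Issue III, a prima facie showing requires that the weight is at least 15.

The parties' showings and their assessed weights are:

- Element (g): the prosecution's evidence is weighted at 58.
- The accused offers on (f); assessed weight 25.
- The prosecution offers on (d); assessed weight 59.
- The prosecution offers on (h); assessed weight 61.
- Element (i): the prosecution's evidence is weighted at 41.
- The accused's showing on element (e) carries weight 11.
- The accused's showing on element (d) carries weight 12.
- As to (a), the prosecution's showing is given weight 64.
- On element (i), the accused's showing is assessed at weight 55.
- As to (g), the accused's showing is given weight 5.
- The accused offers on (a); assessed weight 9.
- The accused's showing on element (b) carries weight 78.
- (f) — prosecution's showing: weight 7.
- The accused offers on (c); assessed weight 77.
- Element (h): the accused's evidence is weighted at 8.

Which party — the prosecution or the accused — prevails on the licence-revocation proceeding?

— Issue I —
Stage I.1 — burden on prosecution; standard: the preponderance of the evidence (weight is at least 52).
    (a): 64 − 9 = 55 ≥ 52 [met]
  All elements met. The burden passes to the accused.
Stage I.2 — burden on accused; standard: a substantially-more-likely showing (weight is at least 77).
    (b): 78 ≥ 77 [met]
    (c): 77 ≥ 77 [met]
  The accused carries the last stage.
Every stage carried; the accused prevails on this issue.
— Issue II —
At Stage II.1 the prosecution must meet the preponderance of the evidence (weight is at least 51): on (d) the weight is 59 less the opposing 12 gives net 47, < 51, so (d) does not meet the standard.
  Stage II.1 not carried; the prosecution fails its burden.
So the accused prevails on this issue.
— Issue III —
Stage III.1 (prosecution, the balance of probabilities, weight exceeds 51): (g) net 58−5=53 > 51 — meets; (h) net 61−8=53 > 51 — meets.
  The prosecution carries Stage III.1; the accused now bears the burden.
Stage III.2 (accused, a prima facie showing, weight is at least 15): (i) net 55−41=14 < 15 — fails.
  The accused does not carry Stage III.2.
So the prosecution prevails on this issue.
Per-issue: Issue I → accused; Issue II → accused; Issue III → prosecution. The prosecution must prevail on a majority of issues; overall, the accused prevails.

accused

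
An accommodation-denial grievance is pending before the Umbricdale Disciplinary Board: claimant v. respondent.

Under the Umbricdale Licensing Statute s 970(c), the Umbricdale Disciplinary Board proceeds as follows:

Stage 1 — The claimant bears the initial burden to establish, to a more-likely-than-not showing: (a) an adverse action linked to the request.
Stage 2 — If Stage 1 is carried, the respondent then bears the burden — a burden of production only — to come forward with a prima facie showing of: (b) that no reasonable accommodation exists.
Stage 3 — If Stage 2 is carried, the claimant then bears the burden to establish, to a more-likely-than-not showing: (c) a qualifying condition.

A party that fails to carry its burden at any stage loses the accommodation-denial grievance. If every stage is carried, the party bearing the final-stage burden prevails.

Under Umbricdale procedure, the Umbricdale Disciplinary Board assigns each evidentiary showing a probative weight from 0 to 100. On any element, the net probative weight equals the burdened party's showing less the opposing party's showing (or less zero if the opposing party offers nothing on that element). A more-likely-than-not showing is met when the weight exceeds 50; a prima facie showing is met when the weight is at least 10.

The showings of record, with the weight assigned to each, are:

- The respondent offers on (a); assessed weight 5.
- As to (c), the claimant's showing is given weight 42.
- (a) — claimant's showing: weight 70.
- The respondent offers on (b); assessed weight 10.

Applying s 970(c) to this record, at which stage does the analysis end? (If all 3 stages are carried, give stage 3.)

stage 3

Stage 1 — burden on claimant; standard: a more-likely-than-not showing (weight exceeds 50).
    (a): 70 − 5 = 65 > 50 [met]
  The claimant carries Stage 1; the respondent now bears the burden.
Stage 2 — burden on respondent; standard: a prima facie showing (weight is at least 10).
    (b): 10 ≥ 10 [met]
  All elements met. The burden passes to the claimant.
Stage 3 — burden on claimant; standard: a more-likely-than-not showing (weight exceeds 50).
    (c): 42 ≤ 50 [not met]
  Not every element is met, so the claimant fails to carry Stage 3.
The respondent prevails.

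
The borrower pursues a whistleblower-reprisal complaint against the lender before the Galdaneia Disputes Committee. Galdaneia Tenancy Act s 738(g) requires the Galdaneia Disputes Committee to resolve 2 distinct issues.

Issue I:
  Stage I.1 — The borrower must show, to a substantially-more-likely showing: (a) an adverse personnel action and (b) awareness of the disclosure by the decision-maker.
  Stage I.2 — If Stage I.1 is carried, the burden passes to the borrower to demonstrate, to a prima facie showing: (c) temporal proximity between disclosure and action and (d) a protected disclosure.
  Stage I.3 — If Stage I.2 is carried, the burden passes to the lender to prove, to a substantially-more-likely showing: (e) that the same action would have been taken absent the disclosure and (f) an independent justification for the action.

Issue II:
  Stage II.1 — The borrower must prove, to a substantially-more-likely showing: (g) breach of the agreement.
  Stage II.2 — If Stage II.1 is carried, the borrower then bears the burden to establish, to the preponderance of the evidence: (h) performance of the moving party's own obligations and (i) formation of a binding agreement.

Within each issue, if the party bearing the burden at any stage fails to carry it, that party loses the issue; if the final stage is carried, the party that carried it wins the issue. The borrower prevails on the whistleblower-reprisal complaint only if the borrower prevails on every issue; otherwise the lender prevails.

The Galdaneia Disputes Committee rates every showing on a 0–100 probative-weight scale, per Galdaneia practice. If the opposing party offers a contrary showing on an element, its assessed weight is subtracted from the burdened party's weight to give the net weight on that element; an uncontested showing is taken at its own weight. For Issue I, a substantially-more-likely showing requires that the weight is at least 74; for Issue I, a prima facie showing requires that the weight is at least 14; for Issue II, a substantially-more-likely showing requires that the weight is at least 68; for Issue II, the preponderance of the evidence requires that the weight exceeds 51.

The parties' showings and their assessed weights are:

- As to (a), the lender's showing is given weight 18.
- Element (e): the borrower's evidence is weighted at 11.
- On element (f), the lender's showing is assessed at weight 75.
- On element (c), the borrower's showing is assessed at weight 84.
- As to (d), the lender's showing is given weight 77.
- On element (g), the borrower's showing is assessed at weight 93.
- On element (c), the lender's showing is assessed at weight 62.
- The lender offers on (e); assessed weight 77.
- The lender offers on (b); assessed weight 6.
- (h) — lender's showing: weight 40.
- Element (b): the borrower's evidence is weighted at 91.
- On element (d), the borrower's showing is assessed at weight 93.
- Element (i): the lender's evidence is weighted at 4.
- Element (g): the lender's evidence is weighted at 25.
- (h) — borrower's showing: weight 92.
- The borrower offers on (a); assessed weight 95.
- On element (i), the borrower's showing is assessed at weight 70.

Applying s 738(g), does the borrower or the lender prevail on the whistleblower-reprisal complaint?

borrower

— Issue I —
At Stage I.1 the borrower must meet a substantially-more-likely showing (weight is at least 74): on (a) the weight is 95 less the opposing 18 gives net 77, which does reach 74, so (a) meets the standard; on (b) the weight is 91 less the opposing 6 gives net 85, which does reach 74, so (b) meets the standard.
  Stage I.1 is satisfied; the borrower continues to bear the burden.
At Stage I.2 the borrower must meet a prima facie showing (weight is at least 14): on (c) the weight is 84 less the opposing 62 gives net 22, ≥ 14, so (c) meets the standard; on (d) the weight is 93 less the opposing 77 gives net 16, ≥ 14, so (d) meets the standard.
  All elements met. The burden passes to the lender.
At Stage I.3 the lender must meet a substantially-more-likely showing (weight is at least 74): on (e) the weight is 77 less the opposing 11 gives net 66, < 74, so (e) does not meet the standard; on (f) the weight is 75, ≥ 74, so (f) meets the standard.
  Not every element is met, so the lender fails to carry Stage I.3.
The borrower prevails on this issue.
— Issue II —
At Stage II.1 the borrower must meet a substantially-more-likely showing (weight is at least 68): on (g) the weight is 93 less the opposing 25 gives net 68, which does reach 68, so (g) meets the standard.
  Stage II.1 carried; the burden remains with the borrower.
At Stage II.2 the borrower must meet the preponderance of the evidence (weight exceeds 51): on (h) the weight is 92 less the opposing 40 gives net 52, which does exceed 51, so (h) meets the standard; on (i) the weight is 70 less the opposing 4 gives net 66, > 51, so (i) meets the standard.
  The borrower carries the last stage.
All stages carried — the borrower prevails on this issue.
Per-issue: Issue I → borrower; Issue II → borrower. The borrower must prevail on every issue; overall, the borrower prevails.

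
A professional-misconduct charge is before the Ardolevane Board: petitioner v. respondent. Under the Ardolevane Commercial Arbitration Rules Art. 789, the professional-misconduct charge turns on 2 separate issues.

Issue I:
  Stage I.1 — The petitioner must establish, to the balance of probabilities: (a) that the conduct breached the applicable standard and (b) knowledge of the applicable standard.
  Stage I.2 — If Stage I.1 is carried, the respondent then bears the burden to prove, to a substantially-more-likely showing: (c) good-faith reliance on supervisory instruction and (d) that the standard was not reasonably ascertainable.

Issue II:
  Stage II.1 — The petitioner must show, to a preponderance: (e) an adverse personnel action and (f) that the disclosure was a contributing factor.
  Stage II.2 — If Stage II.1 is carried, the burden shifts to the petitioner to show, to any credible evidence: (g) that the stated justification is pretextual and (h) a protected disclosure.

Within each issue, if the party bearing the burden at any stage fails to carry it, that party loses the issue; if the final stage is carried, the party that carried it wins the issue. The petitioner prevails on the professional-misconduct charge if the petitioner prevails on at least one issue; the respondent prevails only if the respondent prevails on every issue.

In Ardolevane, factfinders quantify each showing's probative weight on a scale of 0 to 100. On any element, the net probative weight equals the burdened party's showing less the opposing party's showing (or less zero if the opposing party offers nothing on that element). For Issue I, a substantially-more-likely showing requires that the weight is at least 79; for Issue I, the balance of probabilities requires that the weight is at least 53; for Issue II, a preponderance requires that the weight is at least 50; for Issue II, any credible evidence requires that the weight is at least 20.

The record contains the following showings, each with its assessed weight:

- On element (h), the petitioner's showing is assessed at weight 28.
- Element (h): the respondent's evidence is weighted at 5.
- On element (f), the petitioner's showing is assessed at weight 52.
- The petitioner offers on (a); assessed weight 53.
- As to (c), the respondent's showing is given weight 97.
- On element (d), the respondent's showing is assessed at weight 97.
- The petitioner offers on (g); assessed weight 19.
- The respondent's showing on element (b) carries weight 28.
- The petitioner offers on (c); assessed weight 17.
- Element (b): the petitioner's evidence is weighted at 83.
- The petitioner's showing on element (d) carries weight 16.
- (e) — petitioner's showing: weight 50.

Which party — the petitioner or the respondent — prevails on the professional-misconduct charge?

— Issue I —
Stage I.1 — burden on petitioner; standard: the balance of probabilities (weight is at least 53).
    (a): 53 ≥ 53 [met]
    (b): 83 − 28 = 55 ≥ 53 [met]
  Stage I.1 carried; the burden shifts to the respondent.
Stage I.2 — burden on respondent; standard: a substantially-more-likely showing (weight is at least 79).
    (c): 97 − 17 = 80 ≥ 79 [met]
    (d): 97 − 16 = 81 ≥ 79 [met]
  Stage I.2 carried; the final stage is satisfied.
With every stage satisfied, the respondent prevails on this issue.
— Issue II —
Stage II.1 — burden on petitioner; standard: a preponderance (weight is at least 50).
    (e): 50 ≥ 50 [met]
    (f): 52 ≥ 50 [met]
  Stage II.1 is satisfied; the petitioner continues to bear the burden.
Stage II.2 — burden on petitioner; standard: any credible evidence (weight is at least 20).
    (g): 19 < 20 [not met]
    (h): 28 − 5 = 23 ≥ 20 [met]
  The petitioner does not carry Stage II.2.
The analysis ends at Stage II.2; the respondent prevails on this issue.
Per-issue: Issue I → respondent; Issue II → respondent. The petitioner must prevail on at least one issue; overall, the respondent prevails.

respondent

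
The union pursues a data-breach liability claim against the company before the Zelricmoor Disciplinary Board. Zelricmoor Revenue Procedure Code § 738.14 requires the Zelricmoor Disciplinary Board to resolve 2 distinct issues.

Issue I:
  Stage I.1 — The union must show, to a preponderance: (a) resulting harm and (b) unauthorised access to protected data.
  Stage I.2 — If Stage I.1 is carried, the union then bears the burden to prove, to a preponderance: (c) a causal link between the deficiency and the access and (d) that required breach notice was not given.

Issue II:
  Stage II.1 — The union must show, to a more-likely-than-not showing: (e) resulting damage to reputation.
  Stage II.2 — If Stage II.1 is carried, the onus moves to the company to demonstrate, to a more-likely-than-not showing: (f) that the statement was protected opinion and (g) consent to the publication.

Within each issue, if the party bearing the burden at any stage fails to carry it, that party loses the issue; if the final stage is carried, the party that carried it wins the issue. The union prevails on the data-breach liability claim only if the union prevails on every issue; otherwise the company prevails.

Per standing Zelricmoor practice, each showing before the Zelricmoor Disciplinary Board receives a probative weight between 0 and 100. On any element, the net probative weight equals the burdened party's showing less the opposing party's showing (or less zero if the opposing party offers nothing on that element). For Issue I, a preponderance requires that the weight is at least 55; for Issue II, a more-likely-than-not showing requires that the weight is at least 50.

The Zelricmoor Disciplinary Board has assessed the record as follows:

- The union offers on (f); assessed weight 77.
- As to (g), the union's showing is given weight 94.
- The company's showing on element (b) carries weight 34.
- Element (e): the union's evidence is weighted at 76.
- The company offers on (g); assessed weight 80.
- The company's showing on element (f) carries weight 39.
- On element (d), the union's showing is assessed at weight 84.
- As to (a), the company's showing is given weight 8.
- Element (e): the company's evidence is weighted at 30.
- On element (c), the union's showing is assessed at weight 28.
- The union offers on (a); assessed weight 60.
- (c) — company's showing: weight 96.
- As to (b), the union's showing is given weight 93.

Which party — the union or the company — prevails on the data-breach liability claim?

company

— Issue I —
At Stage I.1 the union must meet a preponderance (weight is at least 55): on (a) the weight is 60 less the opposing 8 gives net 52, < 55, so (a) does not meet the standard; on (b) the weight is 93 less the opposing 34 gives net 59, which does reach 55, so (b) meets the standard.
  Not every element is met, so the union fails to carry Stage I.1.
The company prevails on this issue.
— Issue II —
Stage II.1 (union, a more-likely-than-not showing, weight is at least 50): (e) net 76−30=46 < 50 — fails.
  Stage II.1 not carried; the union fails its burden.
So the company prevails on this issue.
Per-issue: Issue I → company; Issue II → company. The union must prevail on every issue; overall, the company prevails.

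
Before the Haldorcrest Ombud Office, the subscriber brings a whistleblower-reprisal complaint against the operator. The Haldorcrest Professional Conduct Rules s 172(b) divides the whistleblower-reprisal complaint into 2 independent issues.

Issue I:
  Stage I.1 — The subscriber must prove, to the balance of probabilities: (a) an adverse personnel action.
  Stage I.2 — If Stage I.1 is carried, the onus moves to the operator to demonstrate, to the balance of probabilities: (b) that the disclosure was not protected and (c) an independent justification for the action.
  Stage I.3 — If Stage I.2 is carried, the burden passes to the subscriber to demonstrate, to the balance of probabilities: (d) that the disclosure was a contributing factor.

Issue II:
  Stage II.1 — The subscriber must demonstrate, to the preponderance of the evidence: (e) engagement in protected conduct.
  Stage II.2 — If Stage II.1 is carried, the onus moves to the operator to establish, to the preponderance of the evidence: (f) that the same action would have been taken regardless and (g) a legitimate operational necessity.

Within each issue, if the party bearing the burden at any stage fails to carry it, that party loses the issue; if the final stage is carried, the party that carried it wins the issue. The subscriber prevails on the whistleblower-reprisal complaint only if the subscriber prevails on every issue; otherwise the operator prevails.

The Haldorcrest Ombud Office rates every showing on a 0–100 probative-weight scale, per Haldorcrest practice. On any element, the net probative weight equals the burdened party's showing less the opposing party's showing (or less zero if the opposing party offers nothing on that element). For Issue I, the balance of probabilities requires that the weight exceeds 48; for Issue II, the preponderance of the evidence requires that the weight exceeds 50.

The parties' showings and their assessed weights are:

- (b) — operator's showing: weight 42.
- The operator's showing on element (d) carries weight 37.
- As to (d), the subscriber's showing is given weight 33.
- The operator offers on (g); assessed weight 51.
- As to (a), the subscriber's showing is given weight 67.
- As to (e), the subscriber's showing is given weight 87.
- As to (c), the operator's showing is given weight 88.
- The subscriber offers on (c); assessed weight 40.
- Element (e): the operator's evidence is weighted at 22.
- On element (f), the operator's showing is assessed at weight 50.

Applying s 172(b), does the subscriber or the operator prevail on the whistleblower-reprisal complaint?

subscriber

— Issue I —
Stage I.1 — burden on subscriber; standard: the balance of probabilities (weight exceeds 48).
    (a): 67 > 48 [met]
  All elements met. The burden passes to the operator.
Stage I.2 — burden on operator; standard: the balance of probabilities (weight exceeds 48).
    (b): 42 ≤ 48 [not met]
    (c): 88 − 40 = 48 ≤ 48 [not met]
  Stage I.2 not carried; the operator fails its burden.
The subscriber prevails on this issue.
— Issue II —
Stage II.1 (subscriber, the preponderance of the evidence, weight exceeds 50): (e) net 87−22=65 > 50 — meets.
  All elements met. The burden passes to the operator.
Stage II.2 (operator, the preponderance of the evidence, weight exceeds 50): (f) 50 ≤ 50 — fails; (g) 51 > 50 — meets.
  Stage II.2 not carried; the operator fails its burden.
So the subscriber prevails on this issue.
Per-issue: Issue I → subscriber; Issue II → subscriber. The subscriber must prevail on every issue; overall, the subscriber prevails.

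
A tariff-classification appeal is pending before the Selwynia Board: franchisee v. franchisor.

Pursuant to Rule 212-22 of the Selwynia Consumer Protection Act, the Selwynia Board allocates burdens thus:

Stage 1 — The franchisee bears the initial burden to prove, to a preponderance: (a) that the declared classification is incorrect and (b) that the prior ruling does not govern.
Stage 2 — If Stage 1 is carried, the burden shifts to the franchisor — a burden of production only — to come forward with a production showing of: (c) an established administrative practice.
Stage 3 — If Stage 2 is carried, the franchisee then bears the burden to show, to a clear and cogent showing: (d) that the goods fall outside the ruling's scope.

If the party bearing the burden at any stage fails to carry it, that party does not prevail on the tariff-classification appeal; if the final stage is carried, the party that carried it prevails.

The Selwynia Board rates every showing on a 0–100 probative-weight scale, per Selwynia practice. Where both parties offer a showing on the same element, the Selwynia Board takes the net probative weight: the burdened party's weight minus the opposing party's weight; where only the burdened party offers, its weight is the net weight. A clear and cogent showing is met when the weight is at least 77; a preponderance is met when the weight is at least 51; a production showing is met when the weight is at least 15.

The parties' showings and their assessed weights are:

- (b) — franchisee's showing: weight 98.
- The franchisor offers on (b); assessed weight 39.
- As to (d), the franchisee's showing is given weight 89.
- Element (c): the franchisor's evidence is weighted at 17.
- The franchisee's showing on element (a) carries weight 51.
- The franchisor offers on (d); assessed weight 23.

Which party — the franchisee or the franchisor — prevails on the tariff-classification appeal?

Stage 1 — burden on franchisee; standard: a preponderance (weight is at least 51).
    (a): 51 ≥ 51 [met]
    (b): 98 − 39 = 59 ≥ 51 [met]
  Stage 1 is satisfied; the onus moves to the franchisor.
Stage 2 — burden on franchisor; standard: a production showing (weight is at least 15).
    (c): 17 ≥ 15 [met]
  Stage 2 carried; the burden shifts to the franchisee.
Stage 3 — burden on franchisee; standard: a clear and cogent showing (weight is at least 77).
    (d): 89 − 23 = 66 < 77 [not met]
  The franchisee does not carry Stage 3.
The franchisor prevails.

franchisor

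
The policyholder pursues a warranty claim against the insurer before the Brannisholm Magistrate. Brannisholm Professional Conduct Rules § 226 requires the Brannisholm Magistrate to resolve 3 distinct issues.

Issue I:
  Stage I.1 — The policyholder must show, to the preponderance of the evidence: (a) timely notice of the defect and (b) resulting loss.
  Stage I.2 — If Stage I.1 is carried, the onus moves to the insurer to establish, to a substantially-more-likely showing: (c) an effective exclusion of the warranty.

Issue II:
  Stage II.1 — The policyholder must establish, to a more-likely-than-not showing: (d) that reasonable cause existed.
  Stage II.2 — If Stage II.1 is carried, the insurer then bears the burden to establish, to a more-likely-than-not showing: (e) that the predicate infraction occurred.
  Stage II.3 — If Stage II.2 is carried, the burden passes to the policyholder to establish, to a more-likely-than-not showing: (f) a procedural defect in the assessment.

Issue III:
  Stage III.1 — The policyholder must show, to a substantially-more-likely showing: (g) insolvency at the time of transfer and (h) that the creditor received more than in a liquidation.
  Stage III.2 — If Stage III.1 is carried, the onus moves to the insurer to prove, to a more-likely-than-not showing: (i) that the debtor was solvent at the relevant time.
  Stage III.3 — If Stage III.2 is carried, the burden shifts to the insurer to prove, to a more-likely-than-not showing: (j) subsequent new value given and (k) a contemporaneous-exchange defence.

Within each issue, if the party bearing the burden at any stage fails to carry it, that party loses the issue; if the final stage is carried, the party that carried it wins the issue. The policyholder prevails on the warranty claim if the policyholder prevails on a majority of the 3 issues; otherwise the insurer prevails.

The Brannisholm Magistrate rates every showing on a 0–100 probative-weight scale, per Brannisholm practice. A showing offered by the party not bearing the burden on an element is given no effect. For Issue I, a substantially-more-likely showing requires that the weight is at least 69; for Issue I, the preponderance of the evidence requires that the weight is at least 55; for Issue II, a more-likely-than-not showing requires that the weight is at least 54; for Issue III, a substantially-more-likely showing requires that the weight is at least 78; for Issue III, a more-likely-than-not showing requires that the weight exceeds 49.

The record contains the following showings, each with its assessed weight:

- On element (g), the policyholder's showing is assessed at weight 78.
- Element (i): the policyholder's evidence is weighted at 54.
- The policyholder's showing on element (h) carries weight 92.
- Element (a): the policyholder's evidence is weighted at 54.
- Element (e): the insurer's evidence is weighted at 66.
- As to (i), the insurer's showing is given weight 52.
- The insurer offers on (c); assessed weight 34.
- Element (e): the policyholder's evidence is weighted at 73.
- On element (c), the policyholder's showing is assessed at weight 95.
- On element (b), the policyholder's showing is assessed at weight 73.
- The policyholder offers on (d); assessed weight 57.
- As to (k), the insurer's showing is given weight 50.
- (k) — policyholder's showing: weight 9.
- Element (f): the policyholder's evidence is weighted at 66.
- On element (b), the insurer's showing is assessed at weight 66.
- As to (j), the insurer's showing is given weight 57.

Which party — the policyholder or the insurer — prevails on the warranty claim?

— Issue I —
At Stage I.1 the policyholder must meet the preponderance of the evidence (weight is at least 55): on (a) the weight is 54, < 55, so (a) does not meet the standard; on (b) the weight is 73 (the insurer's 66 is given no effect), which does reach 55, so (b) meets the standard.
  Not every element is met, so the policyholder fails to carry Stage I.1.
The analysis ends at Stage I.1; the insurer prevails on this issue.
— Issue II —
At Stage II.1 the policyholder must meet a more-likely-than-not showing (weight is at least 54): on (d) the weight is 57, which does reach 54, so (d) meets the standard.
  All elements met. The burden passes to the insurer.
At Stage II.2 the insurer must meet a more-likely-than-not showing (weight is at least 54): on (e) the weight is 66 (the policyholder's 73 is given no effect), which does reach 54, so (e) meets the standard.
  Stage II.2 carried; the burden shifts to the policyholder.
At Stage II.3 the policyholder must meet a more-likely-than-not showing (weight is at least 54): on (f) the weight is 66, which does reach 54, so (f) meets the standard.
  Stage II.3 carried; the final stage is satisfied.
All stages carried — the policyholder prevails on this issue.
— Issue III —
At Stage III.1 the policyholder must meet a substantially-more-likely showing (weight is at least 78): on (g) the weight is 78, which does reach 78, so (g) meets the standard; on (h) the weight is 92, ≥ 78, so (h) meets the standard.
  Stage III.1 carried; the burden shifts to the insurer.
At Stage III.2 the insurer must meet a more-likely-than-not showing (weight exceeds 49): on (i) the weight is 52 (the policyholder's 54 is given no effect), > 49, so (i) meets the standard.
  Stage III.2 is satisfied; the insurer continues to bear the burden.
At Stage III.3 the insurer must meet a more-likely-than-not showing (weight exceeds 49): on (j) the weight is 57, > 49, so (j) meets the standard; on (k) the weight is 50 (the policyholder's 9 is given no effect), > 49, so (k) meets the standard.
  Stage III.3 carried; the final stage is satisfied.
Every stage carried; the insurer prevails on this issue.
Per-issue: Issue I → insurer; Issue II → policyholder; Issue III → insurer. The policyholder must prevail on a majority of issues; overall, the insurer prevails.

insurer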